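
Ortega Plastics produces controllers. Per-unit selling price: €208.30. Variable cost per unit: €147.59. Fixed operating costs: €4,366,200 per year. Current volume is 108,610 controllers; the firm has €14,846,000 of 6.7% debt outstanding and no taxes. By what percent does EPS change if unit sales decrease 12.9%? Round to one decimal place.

-69.0%

Contribution at this volume is 108,610 × €60.71 = €6,593,713.10.
EBIT = €6,593,713.10 − €4,366,200 = €2,227,513.10.
Interest = €994,682.00, so EBIT − I = €1,232,831.10.
DCL = total CM / (EBIT − I) = €6,593,713.10 / €1,232,831.10 = 5.3484.
EPS therefore changes by 5.3484 × (-12.9%) = -69.0%.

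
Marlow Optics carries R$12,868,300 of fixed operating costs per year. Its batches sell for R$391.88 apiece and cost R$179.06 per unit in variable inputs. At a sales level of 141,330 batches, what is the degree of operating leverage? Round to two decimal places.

Total contribution margin = 141,330 × R$212.82 = R$30,077,850.60.
EBIT = R$30,077,850.60 − R$12,868,300 = R$17,209,550.60.
DOL = contribution ÷ EBIT = R$30,077,850.60 ÷ R$17,209,550.60 = 1.7477.

1.75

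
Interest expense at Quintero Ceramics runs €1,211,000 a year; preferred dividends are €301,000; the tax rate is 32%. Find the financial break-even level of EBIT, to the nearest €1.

€1,653,647

Grossing the preferred dividend up to pre-tax terms: €301,000 / (1 − 0.32) = €442,647.06.
EPS = 0 when EBIT covers interest plus the pre-tax preferred burden: €1,211,000 + €442,647.06 = €1,653,647.06.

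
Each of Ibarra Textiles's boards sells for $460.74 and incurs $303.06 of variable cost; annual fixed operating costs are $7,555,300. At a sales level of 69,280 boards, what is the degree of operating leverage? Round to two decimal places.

3.24

Total contribution margin = 69,280 × $157.68 = $10,924,070.40.
EBIT = $10,924,070.40 − $7,555,300 = $3,368,770.40.
DOL = contribution ÷ EBIT = $10,924,070.40 ÷ $3,368,770.40 = 3.2427.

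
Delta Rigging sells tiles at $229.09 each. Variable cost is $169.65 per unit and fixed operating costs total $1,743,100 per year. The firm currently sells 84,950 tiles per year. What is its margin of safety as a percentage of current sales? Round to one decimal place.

65.5%

Contribution margin per unit = $229.09 − $169.65 = $59.44. Break-even units = $1,743,100 ÷ $59.44 = 29,325.37; break-even revenue = 29,325.37 × $229.09 = $6,718,149.04.
Actual sales revenue = 84,950 × $229.09 = $19,461,195.50.
Margin of safety = ($19,461,195.50 − $6,718,149.04) ÷ $19,461,195.50 = 65.5%.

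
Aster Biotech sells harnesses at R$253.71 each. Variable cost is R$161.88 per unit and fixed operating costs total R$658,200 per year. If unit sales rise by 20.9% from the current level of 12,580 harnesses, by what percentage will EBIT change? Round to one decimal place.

Contribution at this volume is 12,580 × R$91.83 = R$1,155,221.40.
Operating income = contribution − fixed costs = R$1,155,221.40 − R$658,200 = R$497,021.40.
DOL = contribution ÷ EBIT = R$1,155,221.40 ÷ R$497,021.40 = 2.3243.
So EBIT moves 2.3243 × (+20.9%) = +48.6%.

+48.6%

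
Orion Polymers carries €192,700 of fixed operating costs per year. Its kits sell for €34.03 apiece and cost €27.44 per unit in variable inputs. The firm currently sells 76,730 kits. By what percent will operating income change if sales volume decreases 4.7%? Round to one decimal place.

-7.6%

Contribution at this volume is 76,730 × €6.59 = €505,650.70.
Subtracting fixed costs: EBIT = €505,650.70 − €192,700 = €312,950.70.
DOL = contribution ÷ EBIT = €505,650.70 ÷ €312,950.70 = 1.6158.
So EBIT moves 1.6158 × (-4.7%) = -7.6%.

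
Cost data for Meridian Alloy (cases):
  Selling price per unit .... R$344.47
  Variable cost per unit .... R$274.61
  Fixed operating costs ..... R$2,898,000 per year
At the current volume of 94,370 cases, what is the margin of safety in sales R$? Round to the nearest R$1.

R$18,217,997

Contribution margin per unit = R$344.47 − R$274.61 = R$69.86. Break-even units = R$2,898,000 ÷ R$69.86 = 41,482.97; break-even revenue = 41,482.97 × R$344.47 = R$14,289,637.27.
Current sales = 94,370 × R$344.47 = R$32,507,633.90.
Margin of safety = R$32,507,633.90 − R$14,289,637.27 = R$18,217,997.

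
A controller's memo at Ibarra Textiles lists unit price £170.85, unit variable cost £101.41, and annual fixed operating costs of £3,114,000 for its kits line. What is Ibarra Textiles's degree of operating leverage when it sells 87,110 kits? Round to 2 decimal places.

2.06

Total contribution margin = 87,110 × £69.44 = £6,048,918.40.
EBIT = £6,048,918.40 − £3,114,000 = £2,934,918.40.
So DOL = total CM / EBIT = £6,048,918.40 / £2,934,918.40 = 2.0610.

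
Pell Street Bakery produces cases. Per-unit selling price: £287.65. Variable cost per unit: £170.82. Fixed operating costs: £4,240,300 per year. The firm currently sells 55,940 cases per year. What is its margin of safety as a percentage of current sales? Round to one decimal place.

35.1%

Each unit contributes £287.65 − £170.82 = £116.83. Break-even units = £4,240,300 ÷ £116.83 = 36,294.62; break-even revenue = 36,294.62 × £287.65 = £10,440,146.32.
Current sales = 55,940 × £287.65 = £16,091,141.00.
Margin of safety = (£16,091,141.00 − £10,440,146.32) ÷ £16,091,141.00 = 35.1%.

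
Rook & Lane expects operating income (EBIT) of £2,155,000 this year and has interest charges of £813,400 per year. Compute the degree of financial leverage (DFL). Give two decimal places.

Annual interest charges come to £813,400.00.
Degree of financial leverage = EBIT / (EBIT − interest) = £2,155,000 / £1,341,600.00 = 1.6063.

1.61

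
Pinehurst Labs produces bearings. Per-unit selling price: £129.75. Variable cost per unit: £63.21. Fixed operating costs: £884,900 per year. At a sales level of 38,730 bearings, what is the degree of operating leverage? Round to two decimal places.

Contribution at this volume is 38,730 × £66.54 = £2,577,094.20.
Subtracting fixed costs: EBIT = £2,577,094.20 − £884,900 = £1,692,194.20.
Degree of operating leverage = £2,577,094.20 / £1,692,194.20 = 1.5229.

1.52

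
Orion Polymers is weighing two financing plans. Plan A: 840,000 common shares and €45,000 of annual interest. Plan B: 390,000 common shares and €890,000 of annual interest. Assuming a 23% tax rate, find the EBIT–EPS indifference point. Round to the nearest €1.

At indifference, (EBIT − 45,000)(1 − t)/840,000 = (EBIT − 890,000)(1 − t)/390,000.
The (1 − t) factor cancels: (EBIT − 45,000) × 390,000 = (EBIT − 890,000) × 840,000.
Solving, EBIT = (890,000·840,000 − 45,000·390,000) / (840,000 − 390,000) = 730,050,000,000 / 450,000 = 1,622,333.33.

€1,622,333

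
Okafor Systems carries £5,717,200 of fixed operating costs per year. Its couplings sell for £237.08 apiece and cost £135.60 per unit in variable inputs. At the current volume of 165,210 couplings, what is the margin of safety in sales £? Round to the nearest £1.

£25,811,328

Contribution margin per unit = £237.08 − £135.60 = £101.48. Break-even units = £5,717,200 ÷ £101.48 = 56,338.19; break-even revenue = 56,338.19 × £237.08 = £13,356,659.20.
Actual sales revenue = 165,210 × £237.08 = £39,167,986.80.
Margin of safety = £39,167,986.80 − £13,356,659.20 = £25,811,328.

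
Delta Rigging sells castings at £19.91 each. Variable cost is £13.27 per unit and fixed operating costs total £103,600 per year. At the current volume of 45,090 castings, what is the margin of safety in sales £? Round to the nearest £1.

Each unit contributes £19.91 − £13.27 = £6.64. Break-even units = £103,600 ÷ £6.64 = 15,602.41; break-even revenue = 15,602.41 × £19.91 = £310,643.98.
Actual sales revenue = 45,090 × £19.91 = £897,741.90.
Margin of safety = £897,741.90 − £310,643.98 = £587,098.

£587,098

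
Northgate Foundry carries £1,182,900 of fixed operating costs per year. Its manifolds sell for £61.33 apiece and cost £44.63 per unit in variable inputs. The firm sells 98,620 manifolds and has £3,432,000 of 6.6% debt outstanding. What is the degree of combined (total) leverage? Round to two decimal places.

6.93

Contribution at this volume is 98,620 × £16.70 = £1,646,954.00.
EBIT = £1,646,954.00 − £1,182,900 = £464,054.00. Interest = £226,512.00.
DOL = £1,646,954.00 ÷ £464,054.00 = 3.5491; DFL = £464,054.00 ÷ £237,542.00 = 1.9536.
Combined leverage = 3.5491 × 1.9536 = 6.9335.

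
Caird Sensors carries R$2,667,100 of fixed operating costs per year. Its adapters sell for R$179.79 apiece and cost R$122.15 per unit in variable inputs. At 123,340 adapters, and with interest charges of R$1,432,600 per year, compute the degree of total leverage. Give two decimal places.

2.36

Total contribution margin = 123,340 × R$57.64 = R$7,109,317.60.
Subtracting fixed costs: EBIT = R$7,109,317.60 − R$2,667,100 = R$4,442,217.60. Interest = R$1,432,600.00, so EBIT − I = R$3,009,617.60.
DCL = contribution ÷ (EBIT − I) = R$7,109,317.60 ÷ R$3,009,617.60 = 2.3622.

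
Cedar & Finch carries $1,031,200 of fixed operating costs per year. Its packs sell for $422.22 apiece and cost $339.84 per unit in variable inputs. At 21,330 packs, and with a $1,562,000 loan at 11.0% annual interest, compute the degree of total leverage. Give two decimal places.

3.17

Contribution at this volume is 21,330 × $82.38 = $1,757,165.40.
Subtracting fixed costs: EBIT = $1,757,165.40 − $1,031,200 = $725,965.40. Interest = $171,820.00, so EBIT − I = $554,145.40.
Degree of total leverage = total CM / (EBIT − interest) = $1,757,165.40 / $554,145.40 = 3.1709.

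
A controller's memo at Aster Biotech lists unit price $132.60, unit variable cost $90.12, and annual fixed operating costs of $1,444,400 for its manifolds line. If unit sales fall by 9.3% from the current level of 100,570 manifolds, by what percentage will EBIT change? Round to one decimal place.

Total contribution margin = 100,570 × $42.48 = $4,272,213.60.
Operating income = contribution − fixed costs = $4,272,213.60 − $1,444,400 = $2,827,813.60.
Degree of operating leverage = $4,272,213.60 / $2,827,813.60 = 1.5108.
So EBIT moves 1.5108 × (-9.3%) = -14.1%.

-14.1%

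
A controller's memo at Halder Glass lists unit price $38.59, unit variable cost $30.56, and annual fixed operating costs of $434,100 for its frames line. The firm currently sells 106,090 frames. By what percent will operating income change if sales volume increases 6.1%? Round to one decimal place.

+12.4%

Contribution at this volume is 106,090 × $8.03 = $851,902.70.
Subtracting fixed costs: EBIT = $851,902.70 − $434,100 = $417,802.70.
So DOL = total CM / EBIT = $851,902.70 / $417,802.70 = 2.0390.
So EBIT moves 2.0390 × (+6.1%) = +12.4%.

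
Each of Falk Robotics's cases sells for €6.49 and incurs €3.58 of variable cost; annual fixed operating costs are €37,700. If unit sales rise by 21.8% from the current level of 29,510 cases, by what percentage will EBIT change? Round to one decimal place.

+38.9%

At 29,510 units, contribution = 29,510 × €2.91 = €85,874.10.
Subtracting fixed costs: EBIT = €85,874.10 − €37,700 = €48,174.10.
Degree of operating leverage = €85,874.10 / €48,174.10 = 1.7826.
Operating income changes by 1.7826 × +21.8% = +38.9%.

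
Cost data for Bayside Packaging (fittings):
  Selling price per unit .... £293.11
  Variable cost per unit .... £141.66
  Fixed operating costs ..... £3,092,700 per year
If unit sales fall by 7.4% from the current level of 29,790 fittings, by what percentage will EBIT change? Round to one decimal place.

Contribution at this volume is 29,790 × £151.45 = £4,511,695.50.
Operating income = contribution − fixed costs = £4,511,695.50 − £3,092,700 = £1,418,995.50.
Degree of operating leverage = £4,511,695.50 / £1,418,995.50 = 3.1795.
Operating income changes by 3.1795 × -7.4% = -23.5%.

-23.5%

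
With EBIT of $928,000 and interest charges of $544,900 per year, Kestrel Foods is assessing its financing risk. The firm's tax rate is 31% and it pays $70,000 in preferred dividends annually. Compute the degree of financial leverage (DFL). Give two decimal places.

3.29

Interest = $544,900.00.
Pre-tax preferred-dividend burden = $70,000 ÷ (1 − 0.31) = $101,449.28.
DFL = EBIT ÷ [EBIT − I − D_p/(1−t)] = $928,000 ÷ [$928,000 − $544,900.00 − $101,449.28] = $928,000 ÷ $281,650.72 = 3.2949.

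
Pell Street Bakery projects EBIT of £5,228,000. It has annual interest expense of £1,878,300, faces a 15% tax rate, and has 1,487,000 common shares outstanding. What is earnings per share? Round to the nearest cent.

£1.91

Pre-tax income = £5,228,000 − £1,878,300.00 = £3,349,700.00.
Net income = £3,349,700.00 × (1 − 0.15) = £2,847,245.00.
EPS = £2,847,245.00 ÷ 1,487,000 = £1.91.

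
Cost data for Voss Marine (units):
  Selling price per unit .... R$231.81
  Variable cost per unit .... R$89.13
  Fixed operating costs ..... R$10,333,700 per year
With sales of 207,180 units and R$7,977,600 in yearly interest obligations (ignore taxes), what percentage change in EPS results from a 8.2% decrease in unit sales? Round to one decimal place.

Total contribution margin = 207,180 × R$142.68 = R$29,560,442.40.
Operating income = contribution − fixed costs = R$29,560,442.40 − R$10,333,700 = R$19,226,742.40.
Interest = R$7,977,600.00, so EBIT − I = R$11,249,142.40.
DCL = total CM / (EBIT − I) = R$29,560,442.40 / R$11,249,142.40 = 2.6278.
EPS therefore changes by 2.6278 × (-8.2%) = -21.5%.

-21.5%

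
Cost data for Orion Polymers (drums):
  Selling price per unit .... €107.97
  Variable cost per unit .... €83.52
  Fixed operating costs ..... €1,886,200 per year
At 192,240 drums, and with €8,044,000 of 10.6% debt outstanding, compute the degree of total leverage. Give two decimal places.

Contribution at this volume is 192,240 × €24.45 = €4,700,268.00.
EBIT = €4,700,268.00 − €1,886,200 = €2,814,068.00. Interest = €852,664.00, so EBIT − I = €1,961,404.00.
DCL = contribution ÷ (EBIT − I) = €4,700,268.00 ÷ €1,961,404.00 = 2.3964.

2.40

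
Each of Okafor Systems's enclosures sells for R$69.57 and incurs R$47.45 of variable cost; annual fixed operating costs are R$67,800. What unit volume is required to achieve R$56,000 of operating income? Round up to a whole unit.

5,597 enclosures

Contribution margin per unit = R$69.57 − R$47.45 = R$22.12.
Need Q such that Q × R$22.12 − R$67,800 = R$56,000, i.e. Q = R$123,800 / R$22.12 = 5,596.75 → 5,597.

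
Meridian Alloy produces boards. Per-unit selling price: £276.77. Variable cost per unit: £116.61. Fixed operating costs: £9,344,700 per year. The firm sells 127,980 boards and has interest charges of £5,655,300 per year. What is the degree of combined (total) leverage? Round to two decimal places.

Contribution at this volume is 127,980 × £160.16 = £20,497,276.80.
Operating income = contribution − fixed costs = £20,497,276.80 − £9,344,700 = £11,152,576.80. Interest = £5,655,300.00.
DOL = £20,497,276.80 ÷ £11,152,576.80 = 1.8379; DFL = £11,152,576.80 ÷ £5,497,276.80 = 2.0287.
DCL = DOL × DFL = 1.8379 × 2.0287 = 3.7285.

3.73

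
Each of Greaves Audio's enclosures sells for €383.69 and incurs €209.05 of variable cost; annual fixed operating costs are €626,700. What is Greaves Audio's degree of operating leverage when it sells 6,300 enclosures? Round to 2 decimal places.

2.32

Total contribution margin = 6,300 × €174.64 = €1,100,232.00.
Subtracting fixed costs: EBIT = €1,100,232.00 − €626,700 = €473,532.00.
Degree of operating leverage = €1,100,232.00 / €473,532.00 = 2.3235.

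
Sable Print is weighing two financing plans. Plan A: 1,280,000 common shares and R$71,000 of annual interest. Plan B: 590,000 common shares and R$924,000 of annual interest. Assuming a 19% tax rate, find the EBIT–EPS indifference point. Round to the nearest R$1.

R$1,653,377

At indifference, (EBIT − 71,000)(1 − t)/1,280,000 = (EBIT − 924,000)(1 − t)/590,000.
Cancelling (1 − t) and cross-multiplying: 590,000·(EBIT − 71,000) = 1,280,000·(EBIT − 924,000).
EBIT × (1,280,000 − 590,000) = 924,000 × 1,280,000 − 71,000 × 590,000 = 1,140,830,000,000, so EBIT = 1,140,830,000,000 ÷ 690,000 = 1,653,376.81.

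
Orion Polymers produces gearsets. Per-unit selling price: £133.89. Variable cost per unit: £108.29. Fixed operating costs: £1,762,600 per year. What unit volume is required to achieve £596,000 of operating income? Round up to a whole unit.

Contribution margin per unit = £133.89 − £108.29 = £25.60.
Units = (FC + target) / CM = (£1,762,600 + £596,000) / £25.60 = 92,132.81, so 92,133 gearsets.

92,133 gearsets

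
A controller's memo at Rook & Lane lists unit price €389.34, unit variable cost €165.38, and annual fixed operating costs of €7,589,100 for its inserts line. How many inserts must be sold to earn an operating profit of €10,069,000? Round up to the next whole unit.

Unit CM = price − variable cost = €389.34 − €165.38 = €223.96.
Required volume = (fixed costs + target profit) ÷ CM = (€7,589,100 + €10,069,000) ÷ €223.96 = 78,844.88, so 78,845 inserts.

78,845 inserts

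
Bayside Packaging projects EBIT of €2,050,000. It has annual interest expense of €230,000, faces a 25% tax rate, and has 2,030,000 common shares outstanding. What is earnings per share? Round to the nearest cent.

Pre-tax income = €2,050,000 − €230,000.00 = €1,820,000.00.
Net income = €1,820,000.00 × (1 − 0.25) = €1,365,000.00.
EPS = €1,365,000.00 ÷ 2,030,000 = €0.67.

€0.67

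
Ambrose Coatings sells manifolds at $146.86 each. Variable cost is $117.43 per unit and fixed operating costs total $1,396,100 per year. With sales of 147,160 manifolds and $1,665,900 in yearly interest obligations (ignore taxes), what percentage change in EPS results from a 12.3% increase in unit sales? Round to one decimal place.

+42.0%

At 147,160 units, contribution = 147,160 × $29.43 = $4,330,918.80.
EBIT = $4,330,918.80 − $1,396,100 = $2,934,818.80.
After interest of $1,665,900.00, pre-tax earnings = $1,268,918.80.
DCL = total CM / (EBIT − I) = $4,330,918.80 / $1,268,918.80 = 3.4131.
%ΔEPS = DCL × %ΔSales = 3.4131 × +12.3% = +42.0%.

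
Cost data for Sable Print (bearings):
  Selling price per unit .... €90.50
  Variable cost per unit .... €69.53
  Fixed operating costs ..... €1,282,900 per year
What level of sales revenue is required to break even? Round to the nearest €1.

€5,536,598

Contribution margin per unit = €90.50 − €69.53 = €20.97, a CM ratio of €20.97 ÷ €90.50 = 0.2317.
Break-even sales = FC ÷ CM ratio = €1,282,900 × €90.50 / €20.97 = €5,536,598.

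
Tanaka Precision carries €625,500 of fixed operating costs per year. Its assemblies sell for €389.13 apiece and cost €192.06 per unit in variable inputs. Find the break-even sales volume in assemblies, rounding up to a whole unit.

3,174 assemblies

Unit CM = price − variable cost = €389.13 − €192.06 = €197.07.
Units to break even: €625,500 ÷ €197.07 = 3,174.00, rounded up to 3,174.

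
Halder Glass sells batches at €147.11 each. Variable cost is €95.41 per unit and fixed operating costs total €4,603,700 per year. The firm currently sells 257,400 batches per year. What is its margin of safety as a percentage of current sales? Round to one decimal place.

Unit CM = price − variable cost = €147.11 − €95.41 = €51.70. Break-even units = €4,603,700 ÷ €51.70 = 89,046.42; break-even revenue = 89,046.42 × €147.11 = €13,099,619.09.
Actual sales revenue = 257,400 × €147.11 = €37,866,114.00.
Margin of safety = (€37,866,114.00 − €13,099,619.09) ÷ €37,866,114.00 = 65.4%.

65.4%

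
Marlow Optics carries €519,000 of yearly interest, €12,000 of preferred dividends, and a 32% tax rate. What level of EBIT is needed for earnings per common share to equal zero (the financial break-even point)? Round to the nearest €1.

Grossing the preferred dividend up to pre-tax terms: €12,000 / (1 − 0.32) = €17,647.06.
EPS = 0 when EBIT covers interest plus the pre-tax preferred burden: €519,000 + €17,647.06 = €536,647.06.

€536,647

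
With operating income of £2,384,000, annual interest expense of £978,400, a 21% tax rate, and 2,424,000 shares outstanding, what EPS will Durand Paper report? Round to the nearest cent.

£0.46

Pre-tax income = £2,384,000 − £978,400.00 = £1,405,600.00.
Net income = £1,405,600.00 × (1 − 0.21) = £1,110,424.00.
Per share: £1,110,424.00 / 2,424,000 shares = £0.46.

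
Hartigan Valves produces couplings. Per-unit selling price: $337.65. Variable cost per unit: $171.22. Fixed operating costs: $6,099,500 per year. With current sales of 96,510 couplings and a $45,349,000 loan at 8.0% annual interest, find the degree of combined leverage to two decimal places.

Contribution at this volume is 96,510 × $166.43 = $16,062,159.30.
Subtracting fixed costs: EBIT = $16,062,159.30 − $6,099,500 = $9,962,659.30. Interest = $3,627,920.00, so EBIT − I = $6,334,739.30.
Degree of total leverage = total CM / (EBIT − interest) = $16,062,159.30 / $6,334,739.30 = 2.5356.

2.54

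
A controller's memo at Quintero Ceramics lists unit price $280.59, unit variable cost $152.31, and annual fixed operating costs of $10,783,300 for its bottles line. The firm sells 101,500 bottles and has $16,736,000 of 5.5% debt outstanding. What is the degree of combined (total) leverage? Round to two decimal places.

Total contribution margin = 101,500 × $128.28 = $13,020,420.00.
EBIT = $13,020,420.00 − $10,783,300 = $2,237,120.00. Interest = $920,480.00, so EBIT − I = $1,316,640.00.
DCL = contribution ÷ (EBIT − I) = $13,020,420.00 ÷ $1,316,640.00 = 9.8891.

9.89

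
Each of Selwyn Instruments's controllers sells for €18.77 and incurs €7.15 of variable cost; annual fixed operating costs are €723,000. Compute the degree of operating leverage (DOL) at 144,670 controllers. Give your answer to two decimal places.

Total contribution margin = 144,670 × €11.62 = €1,681,065.40.
Operating income = contribution − fixed costs = €1,681,065.40 − €723,000 = €958,065.40.
Degree of operating leverage = €1,681,065.40 / €958,065.40 = 1.7546.

1.75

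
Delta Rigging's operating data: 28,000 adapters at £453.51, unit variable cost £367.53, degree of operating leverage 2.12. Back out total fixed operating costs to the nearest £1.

£1,271,855

Contribution at this volume is 28,000 × £85.98 = £2,407,440.00.
DOL = contribution / EBIT, so EBIT = £2,407,440.00 / 2.12 = £1,135,584.91.
Fixed costs = CM − EBIT = £2,407,440.00 − £1,135,584.91 = £1,271,855.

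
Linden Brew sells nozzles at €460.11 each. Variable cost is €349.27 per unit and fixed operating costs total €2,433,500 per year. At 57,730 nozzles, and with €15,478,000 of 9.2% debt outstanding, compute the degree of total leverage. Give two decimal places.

At 57,730 units, contribution = 57,730 × €110.84 = €6,398,793.20.
Operating income = contribution − fixed costs = €6,398,793.20 − €2,433,500 = €3,965,293.20. Interest = €1,423,976.00, so EBIT − I = €2,541,317.20.
DCL = contribution ÷ (EBIT − I) = €6,398,793.20 ÷ €2,541,317.20 = 2.5179.

2.52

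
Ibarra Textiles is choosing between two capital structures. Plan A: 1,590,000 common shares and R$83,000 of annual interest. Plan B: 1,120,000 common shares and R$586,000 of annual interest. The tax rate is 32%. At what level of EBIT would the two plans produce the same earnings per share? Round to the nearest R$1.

At indifference, (EBIT − 83,000)(1 − t)/1,590,000 = (EBIT − 586,000)(1 − t)/1,120,000.
The (1 − t) factor cancels: (EBIT − 83,000) × 1,120,000 = (EBIT − 586,000) × 1,590,000.
EBIT × (1,590,000 − 1,120,000) = 586,000 × 1,590,000 − 83,000 × 1,120,000 = 838,780,000,000, so EBIT = 838,780,000,000 ÷ 470,000 = 1,784,638.30.

R$1,784,638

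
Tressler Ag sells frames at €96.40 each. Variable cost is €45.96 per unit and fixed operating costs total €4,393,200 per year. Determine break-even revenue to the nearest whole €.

€8,396,203

Contribution margin per unit = €96.40 − €45.96 = €50.44, a CM ratio of €50.44 ÷ €96.40 = 0.5232.
Break-even sales = FC ÷ CM ratio = €4,393,200 × €96.40 / €50.44 = €8,396,203.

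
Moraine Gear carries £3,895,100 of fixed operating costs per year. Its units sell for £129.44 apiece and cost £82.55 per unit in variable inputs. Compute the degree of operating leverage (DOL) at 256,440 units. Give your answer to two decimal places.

1.48

Contribution at this volume is 256,440 × £46.89 = £12,024,471.60.
Subtracting fixed costs: EBIT = £12,024,471.60 − £3,895,100 = £8,129,371.60.
DOL = contribution ÷ EBIT = £12,024,471.60 ÷ £8,129,371.60 = 1.4791.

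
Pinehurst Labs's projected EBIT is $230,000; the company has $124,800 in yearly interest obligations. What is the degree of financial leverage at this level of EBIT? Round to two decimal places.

Interest = $124,800.00.
Degree of financial leverage = EBIT / (EBIT − interest) = $230,000 / $105,200.00 = 2.1863.

2.19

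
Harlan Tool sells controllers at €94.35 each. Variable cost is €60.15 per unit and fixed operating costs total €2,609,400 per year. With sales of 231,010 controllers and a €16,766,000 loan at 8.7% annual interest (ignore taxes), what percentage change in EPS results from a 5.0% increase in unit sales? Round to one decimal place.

Total contribution margin = 231,010 × €34.20 = €7,900,542.00.
EBIT = €7,900,542.00 − €2,609,400 = €5,291,142.00.
Interest = €1,458,642.00, so EBIT − I = €3,832,500.00.
DCL = total CM / (EBIT − I) = €7,900,542.00 / €3,832,500.00 = 2.0615.
EPS therefore changes by 2.0615 × (+5.0%) = +10.3%.

+10.3%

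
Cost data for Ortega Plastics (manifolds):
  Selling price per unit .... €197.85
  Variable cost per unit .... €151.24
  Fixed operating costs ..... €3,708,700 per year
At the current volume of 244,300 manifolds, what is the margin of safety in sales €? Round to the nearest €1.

Contribution margin per unit = €197.85 − €151.24 = €46.61. Break-even units = €3,708,700 ÷ €46.61 = 79,568.76; break-even revenue = 79,568.76 × €197.85 = €15,742,679.58.
Actual sales revenue = 244,300 × €197.85 = €48,334,755.00.
Margin of safety = €48,334,755.00 − €15,742,679.58 = €32,592,075.

€32,592,075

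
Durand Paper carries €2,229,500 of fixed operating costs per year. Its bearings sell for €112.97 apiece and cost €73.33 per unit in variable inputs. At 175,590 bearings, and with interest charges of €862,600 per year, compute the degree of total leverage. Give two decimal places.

1.80

At 175,590 units, contribution = 175,590 × €39.64 = €6,960,387.60.
EBIT = €6,960,387.60 − €2,229,500 = €4,730,887.60. Interest = €862,600.00.
DOL = €6,960,387.60 ÷ €4,730,887.60 = 1.4713; DFL = €4,730,887.60 ÷ €3,868,287.60 = 1.2230.
DCL = DOL × DFL = 1.4713 × 1.2230 = 1.7994.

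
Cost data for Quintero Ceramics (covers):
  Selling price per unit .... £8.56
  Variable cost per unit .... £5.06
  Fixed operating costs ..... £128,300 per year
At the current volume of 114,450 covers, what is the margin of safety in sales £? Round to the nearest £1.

Contribution margin per unit = £8.56 − £5.06 = £3.50. Break-even units = £128,300 ÷ £3.50 = 36,657.14; break-even revenue = 36,657.14 × £8.56 = £313,785.14.
Current sales = 114,450 × £8.56 = £979,692.00.
Margin of safety = £979,692.00 − £313,785.14 = £665,907.

£665,907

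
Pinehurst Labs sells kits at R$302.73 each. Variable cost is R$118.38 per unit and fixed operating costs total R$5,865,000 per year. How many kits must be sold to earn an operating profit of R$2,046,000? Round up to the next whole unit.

42,913 kits

Unit CM = price − variable cost = R$302.73 − R$118.38 = R$184.35.
Units = (FC + target) / CM = (R$5,865,000 + R$2,046,000) / R$184.35 = 42,912.94, so 42,913 kits.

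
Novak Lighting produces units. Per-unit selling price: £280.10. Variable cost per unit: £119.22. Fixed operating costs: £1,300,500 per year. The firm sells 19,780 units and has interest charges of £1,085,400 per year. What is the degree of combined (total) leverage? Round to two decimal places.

4.00

At 19,780 units, contribution = 19,780 × £160.88 = £3,182,206.40.
EBIT = £3,182,206.40 − £1,300,500 = £1,881,706.40. Interest = £1,085,400.00.
DOL = £3,182,206.40 ÷ £1,881,706.40 = 1.6911; DFL = £1,881,706.40 ÷ £796,306.40 = 2.3630.
Combined leverage = 1.6911 × 2.3630 = 3.9961.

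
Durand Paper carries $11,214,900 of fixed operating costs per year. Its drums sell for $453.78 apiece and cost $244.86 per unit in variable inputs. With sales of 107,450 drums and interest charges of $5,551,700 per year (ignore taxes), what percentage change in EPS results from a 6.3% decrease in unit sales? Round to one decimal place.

At 107,450 units, contribution = 107,450 × $208.92 = $22,448,454.00.
Subtracting fixed costs: EBIT = $22,448,454.00 − $11,214,900 = $11,233,554.00.
After interest of $5,551,700.00, pre-tax earnings = $5,681,854.00.
Degree of combined leverage = contribution ÷ (EBIT − I) = $22,448,454.00 ÷ $5,681,854.00 = 3.9509.
%ΔEPS = DCL × %ΔSales = 3.9509 × -6.3% = -24.9%.

-24.9%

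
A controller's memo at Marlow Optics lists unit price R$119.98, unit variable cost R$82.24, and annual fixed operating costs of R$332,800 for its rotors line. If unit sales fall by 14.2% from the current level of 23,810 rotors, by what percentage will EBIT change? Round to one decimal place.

-22.6%

Total contribution margin = 23,810 × R$37.74 = R$898,589.40.
Operating income = contribution − fixed costs = R$898,589.40 − R$332,800 = R$565,789.40.
DOL = contribution ÷ EBIT = R$898,589.40 ÷ R$565,789.40 = 1.5882.
%ΔEBIT = DOL × %ΔSales = 1.5882 × -14.2% = -22.6%.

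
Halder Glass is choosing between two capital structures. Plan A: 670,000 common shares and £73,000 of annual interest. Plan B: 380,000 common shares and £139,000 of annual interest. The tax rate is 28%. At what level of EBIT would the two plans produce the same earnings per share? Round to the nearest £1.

£225,483

Set EPS_A = EPS_B: (EBIT − £73,000)(1 − 0.28) ÷ 670,000 = (EBIT − £139,000)(1 − 0.28) ÷ 380,000.
The (1 − t) factor cancels: (EBIT − 73,000) × 380,000 = (EBIT − 139,000) × 670,000.
EBIT × (670,000 − 380,000) = 139,000 × 670,000 − 73,000 × 380,000 = 65,390,000,000, so EBIT = 65,390,000,000 ÷ 290,000 = 225,482.76.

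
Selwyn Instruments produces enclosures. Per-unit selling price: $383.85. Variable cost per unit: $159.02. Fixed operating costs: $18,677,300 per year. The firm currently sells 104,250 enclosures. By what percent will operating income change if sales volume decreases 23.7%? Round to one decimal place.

-116.7%

Total contribution margin = 104,250 × $224.83 = $23,438,527.50.
EBIT = $23,438,527.50 − $18,677,300 = $4,761,227.50.
So DOL = total CM / EBIT = $23,438,527.50 / $4,761,227.50 = 4.9228.
So EBIT moves 4.9228 × (-23.7%) = -116.7%.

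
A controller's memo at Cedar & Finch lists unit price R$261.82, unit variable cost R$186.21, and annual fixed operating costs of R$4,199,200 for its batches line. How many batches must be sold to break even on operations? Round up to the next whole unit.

55,538 batches

Unit CM = price − variable cost = R$261.82 − R$186.21 = R$75.61.
Break-even Q = R$4,199,200 / R$75.61 = 55,537.63 → 55,538 batches.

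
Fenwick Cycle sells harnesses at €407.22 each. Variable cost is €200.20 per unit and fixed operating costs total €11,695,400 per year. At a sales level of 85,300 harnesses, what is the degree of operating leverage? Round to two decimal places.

At 85,300 units, contribution = 85,300 × €207.02 = €17,658,806.00.
Subtracting fixed costs: EBIT = €17,658,806.00 − €11,695,400 = €5,963,406.00.
DOL = contribution ÷ EBIT = €17,658,806.00 ÷ €5,963,406.00 = 2.9612.

2.96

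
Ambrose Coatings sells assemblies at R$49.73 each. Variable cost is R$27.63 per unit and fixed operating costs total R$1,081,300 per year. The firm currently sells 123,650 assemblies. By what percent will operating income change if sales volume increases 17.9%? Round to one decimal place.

Total contribution margin = 123,650 × R$22.10 = R$2,732,665.00.
Operating income = contribution − fixed costs = R$2,732,665.00 − R$1,081,300 = R$1,651,365.00.
DOL = contribution ÷ EBIT = R$2,732,665.00 ÷ R$1,651,365.00 = 1.6548.
So EBIT moves 1.6548 × (+17.9%) = +29.6%.

+29.6%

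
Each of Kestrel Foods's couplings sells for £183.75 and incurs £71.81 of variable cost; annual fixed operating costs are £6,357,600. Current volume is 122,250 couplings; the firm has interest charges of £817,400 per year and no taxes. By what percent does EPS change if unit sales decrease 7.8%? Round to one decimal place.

-16.4%

Contribution at this volume is 122,250 × £111.94 = £13,684,665.00.
Subtracting fixed costs: EBIT = £13,684,665.00 − £6,357,600 = £7,327,065.00.
Interest = £817,400.00, so EBIT − I = £6,509,665.00.
DCL = total CM / (EBIT − I) = £13,684,665.00 / £6,509,665.00 = 2.1022.
EPS therefore changes by 2.1022 × (-7.8%) = -16.4%.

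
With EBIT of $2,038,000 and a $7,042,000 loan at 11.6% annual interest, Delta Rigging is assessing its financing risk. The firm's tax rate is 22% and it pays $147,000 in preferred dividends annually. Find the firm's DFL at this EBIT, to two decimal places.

Annual interest charges come to $816,872.00.
Preferred dividends grossed up pre-tax: $147,000 / (1 − 0.22) = $188,461.54.
DFL = EBIT ÷ [EBIT − I − D_p/(1−t)] = $2,038,000 ÷ [$2,038,000 − $816,872.00 − $188,461.54] = $2,038,000 ÷ $1,032,666.46 = 1.9735.

1.97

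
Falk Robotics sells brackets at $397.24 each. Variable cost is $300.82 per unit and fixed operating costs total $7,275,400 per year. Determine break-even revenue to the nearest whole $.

$29,973,863

Contribution margin per unit = $397.24 − $300.82 = $96.42, a CM ratio of $96.42 ÷ $397.24 = 0.2427.
Break-even sales = FC ÷ CM ratio = $7,275,400 × $397.24 / $96.42 = $29,973,863.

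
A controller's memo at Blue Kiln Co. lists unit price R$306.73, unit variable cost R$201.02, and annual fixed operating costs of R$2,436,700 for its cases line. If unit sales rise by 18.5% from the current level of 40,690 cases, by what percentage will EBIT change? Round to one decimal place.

Contribution at this volume is 40,690 × R$105.71 = R$4,301,339.90.
Subtracting fixed costs: EBIT = R$4,301,339.90 − R$2,436,700 = R$1,864,639.90.
Degree of operating leverage = R$4,301,339.90 / R$1,864,639.90 = 2.3068.
Operating income changes by 2.3068 × +18.5% = +42.7%.

+42.7%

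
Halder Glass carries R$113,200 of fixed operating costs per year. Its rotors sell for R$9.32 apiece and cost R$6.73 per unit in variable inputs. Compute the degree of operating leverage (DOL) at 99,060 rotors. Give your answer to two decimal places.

Total contribution margin = 99,060 × R$2.59 = R$256,565.40.
EBIT = R$256,565.40 − R$113,200 = R$143,365.40.
Degree of operating leverage = R$256,565.40 / R$143,365.40 = 1.7896.

1.79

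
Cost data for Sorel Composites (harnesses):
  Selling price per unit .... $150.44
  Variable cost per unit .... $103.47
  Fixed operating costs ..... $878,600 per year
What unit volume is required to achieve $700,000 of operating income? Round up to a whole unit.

33,609 harnesses

Unit CM = price − variable cost = $150.44 − $103.47 = $46.97.
Need Q such that Q × $46.97 − $878,600 = $700,000, i.e. Q = $1,578,600 / $46.97 = 33,608.69 → 33,609.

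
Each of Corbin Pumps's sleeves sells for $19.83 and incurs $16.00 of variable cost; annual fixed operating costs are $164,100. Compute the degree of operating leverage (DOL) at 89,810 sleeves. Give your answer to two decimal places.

1.91

Contribution at this volume is 89,810 × $3.83 = $343,972.30.
EBIT = $343,972.30 − $164,100 = $179,872.30.
Degree of operating leverage = $343,972.30 / $179,872.30 = 1.9123.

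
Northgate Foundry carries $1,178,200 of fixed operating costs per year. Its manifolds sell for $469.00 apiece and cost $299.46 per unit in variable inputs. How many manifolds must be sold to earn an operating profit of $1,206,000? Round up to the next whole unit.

14,063 manifolds

Contribution margin per unit = $469.00 − $299.46 = $169.54.
Need Q such that Q × $169.54 − $1,178,200 = $1,206,000, i.e. Q = $2,384,200 / $169.54 = 14,062.76 → 14,063.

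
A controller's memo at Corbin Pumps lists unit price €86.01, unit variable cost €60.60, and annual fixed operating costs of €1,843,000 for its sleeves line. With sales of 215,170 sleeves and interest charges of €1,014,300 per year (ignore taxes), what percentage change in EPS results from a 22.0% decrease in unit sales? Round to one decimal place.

-46.1%

At 215,170 units, contribution = 215,170 × €25.41 = €5,467,469.70.
EBIT = €5,467,469.70 − €1,843,000 = €3,624,469.70.
Interest = €1,014,300.00, so EBIT − I = €2,610,169.70.
Degree of combined leverage = contribution ÷ (EBIT − I) = €5,467,469.70 ÷ €2,610,169.70 = 2.0947.
EPS therefore changes by 2.0947 × (-22.0%) = -46.1%.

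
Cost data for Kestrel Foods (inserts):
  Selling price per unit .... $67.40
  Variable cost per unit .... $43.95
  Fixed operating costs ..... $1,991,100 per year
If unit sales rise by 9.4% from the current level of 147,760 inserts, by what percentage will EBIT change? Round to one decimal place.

At 147,760 units, contribution = 147,760 × $23.45 = $3,464,972.00.
EBIT = $3,464,972.00 − $1,991,100 = $1,473,872.00.
So DOL = total CM / EBIT = $3,464,972.00 / $1,473,872.00 = 2.3509.
%ΔEBIT = DOL × %ΔSales = 2.3509 × +9.4% = +22.1%.

+22.1%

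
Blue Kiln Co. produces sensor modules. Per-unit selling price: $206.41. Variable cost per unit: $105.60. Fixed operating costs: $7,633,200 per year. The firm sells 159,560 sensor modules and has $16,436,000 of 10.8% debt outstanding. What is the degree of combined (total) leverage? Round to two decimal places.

At 159,560 units, contribution = 159,560 × $100.81 = $16,085,243.60.
Operating income = contribution − fixed costs = $16,085,243.60 − $7,633,200 = $8,452,043.60. Interest = $1,775,088.00.
DOL = $16,085,243.60 ÷ $8,452,043.60 = 1.9031; DFL = $8,452,043.60 ÷ $6,676,955.60 = 1.2659.
Combined leverage = 1.9031 × 1.2659 = 2.4091.

2.41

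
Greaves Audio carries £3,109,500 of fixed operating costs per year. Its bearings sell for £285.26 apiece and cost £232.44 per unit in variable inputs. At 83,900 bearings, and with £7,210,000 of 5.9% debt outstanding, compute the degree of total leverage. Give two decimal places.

Contribution at this volume is 83,900 × £52.82 = £4,431,598.00.
Operating income = contribution − fixed costs = £4,431,598.00 − £3,109,500 = £1,322,098.00. Interest = £425,390.00.
DOL = £4,431,598.00 ÷ £1,322,098.00 = 3.3519; DFL = £1,322,098.00 ÷ £896,708.00 = 1.4744.
Combined leverage = 3.3519 × 1.4744 = 4.9420.

4.94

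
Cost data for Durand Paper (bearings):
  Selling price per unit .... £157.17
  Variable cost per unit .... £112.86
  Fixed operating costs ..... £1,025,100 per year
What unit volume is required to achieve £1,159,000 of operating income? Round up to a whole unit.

Unit CM = price − variable cost = £157.17 − £112.86 = £44.31.
Units = (FC + target) / CM = (£1,025,100 + £1,159,000) / £44.31 = 49,291.36, so 49,292 bearings.

49,292 bearings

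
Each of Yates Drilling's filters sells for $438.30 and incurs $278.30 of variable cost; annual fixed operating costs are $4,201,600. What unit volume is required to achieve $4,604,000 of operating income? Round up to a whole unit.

55,035 filters

Each unit contributes $438.30 − $278.30 = $160.00.
Required volume = (fixed costs + target profit) ÷ CM = ($4,201,600 + $4,604,000) ÷ $160.00 = 55,035.00, so 55,035 filters.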